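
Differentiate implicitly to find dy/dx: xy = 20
Apply d/dx to both sides, remembering that y depends on x. Each occurrence of y therefore brings in a y' = dy/dx via the chain rule.

With F(x, y) equal to the left-hand side minus the right, differentiate F term by term:
  d/dx[xy] = x·y' + y
  d/dx[-20] = 0
Adding these up, d/dx[F] = 0 becomes
  (y) + (x)·y' = 0,
so isolating y',
  dy/dx = -(y)/(x) = -y/x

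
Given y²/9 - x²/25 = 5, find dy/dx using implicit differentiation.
Apply d/dx to both sides, remembering that y depends on x. Each occurrence of y therefore brings in a y' = dy/dx via the chain rule.

With F(x, y) equal to the left-hand side minus the right, differentiate F term by term:
  d/dx[-x^2/25] = -2x/25
  d/dx[y^2/9] = 2y·y'/9
  d/dx[-5] = 0
Adding these up, d/dx[F] = 0 becomes
  (-2x/25) + (2y/9)·y' = 0,
so isolating y',
  dy/dx = -(-2x/25)/(2y/9) = 9x/(25y)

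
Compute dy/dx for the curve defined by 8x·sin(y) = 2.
Take d/dx of both sides. Since y is implicitly a function of x, the chain rule attaches a y' = dy/dx factor whenever we differentiate through y.

Set F(x, y) = (left side) − (right side), so the curve is F = 0. Differentiating each term of F:
  d/dx[8x·sin(y)] = 8x·y'·cos(y) + 8sin(y)
  d/dx[-2] = 0

Collecting, the y'-free part is the partial derivative in x and the y' coefficient is the partial derivative in y:
  ∂F/∂x = 8sin(y)
  ∂F/∂y = 8x·cos(y)

so d/dx[F(x, y(x))] = ∂F/∂x + (∂F/∂y)·y' = 0. Rearranging,
  dy/dx = -(∂F/∂x)/(∂F/∂y) = -(8sin(y))/(8x·cos(y)) = -tan(y)/x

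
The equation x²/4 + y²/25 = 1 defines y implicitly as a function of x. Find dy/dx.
Take d/dx of both sides. Since y is implicitly a function of x, the chain rule attaches a y' = dy/dx factor whenever we differentiate through y.

Set F(x, y) = (left side) − (right side), so the curve is F = 0. Differentiating each term of F:
  d/dx[x^2/4] = x/2
  d/dx[y^2/25] = 2y·y'/25
  d/dx[-1] = 0

Collecting, the y'-free part is the partial derivative in x and the y' coefficient is the partial derivative in y:
  ∂F/∂x = x/2
  ∂F/∂y = 2y/25

so d/dx[F(x, y(x))] = ∂F/∂x + (∂F/∂y)·y' = 0. Rearranging,
  dy/dx = -(∂F/∂x)/(∂F/∂y) = -(x/2)/(2y/25) = -25x/(4y)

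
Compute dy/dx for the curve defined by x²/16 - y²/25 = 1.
Take d/dx of both sides. Since y is implicitly a function of x, the chain rule attaches a y' = dy/dx factor whenever we differentiate through y.

Set F(x, y) = (left side) − (right side), so the curve is F = 0. Differentiating each term of F:
  d/dx[x^2/16] = x/8
  d/dx[-y^2/25] = -2y·y'/25
  d/dx[-1] = 0

Collecting, the y'-free part is the partial derivative in x and the y' coefficient is the partial derivative in y:
  ∂F/∂x = x/8
  ∂F/∂y = -2y/25

so d/dx[F(x, y(x))] = ∂F/∂x + (∂F/∂y)·y' = 0. Rearranging,
  dy/dx = -(∂F/∂x)/(∂F/∂y) = -(x/8)/(-2y/25) = 25x/(16y)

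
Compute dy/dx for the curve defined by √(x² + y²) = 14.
Differentiate both sides with respect to x, treating y as y(x). By the chain rule, any term containing y contributes a factor of y' = dy/dx when we differentiate it.

Move every term to one side and write the relation as F(x, y) = 0. Term by term,
  d/dx[√(x^2 + y^2)] = (x + y·y')/√(x^2 + y^2)
  d/dx[-14] = 0

The pieces without y' make up ∂F/∂x and the coefficient of y' is ∂F/∂y:
  ∂F/∂x = x/√(x^2 + y^2),
  ∂F/∂y = y/√(x^2 + y^2).

Since d/dx[F] = ∂F/∂x + (∂F/∂y)·y' = 0, solve for y':
  (∂F/∂y)·y' = -∂F/∂x
  dy/dx = -(∂F/∂x)/(∂F/∂y) = -(x/√(x^2 + y^2))/(y/√(x^2 + y^2)) = -x/y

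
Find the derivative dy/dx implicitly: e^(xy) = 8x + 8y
Differentiate the relation implicitly: treat y = y(x) and apply the chain rule, so every y-derivative picks up a y' = dy/dx factor.

With everything moved to the left-hand side, differentiate term by term:
  d/dx[-8x] = -8
  d/dx[-8y] = -8·y'
  d/dx[e^(xy)] = (x·y' + y)·e^(xy)

Separating the contributions that come from x directly and those that come through y:
  without y':      y·e^(xy) - 8
  multiplying y':  x·e^(xy) - 8

so (y·e^(xy) - 8) + (x·e^(xy) - 8)·y' = 0, and therefore
  dy/dx = -(y·e^(xy) - 8)/(x·e^(xy) - 8) = (-y·e^(xy) + 8)/(x·e^(xy) - 8)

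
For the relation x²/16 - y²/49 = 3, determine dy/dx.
Differentiate both sides with respect to x, treating y as y(x). By the chain rule, any term containing y contributes a factor of y' = dy/dx when we differentiate it.

Move every term to one side and write the relation as F(x, y) = 0. Term by term,
  d/dx[x^2/16] = x/8
  d/dx[-y^2/49] = -2y·y'/49
  d/dx[-3] = 0

The pieces without y' make up ∂F/∂x and the coefficient of y' is ∂F/∂y:
  ∂F/∂x = x/8,
  ∂F/∂y = -2y/49.

Since d/dx[F] = ∂F/∂x + (∂F/∂y)·y' = 0, solve for y':
  (∂F/∂y)·y' = -∂F/∂x
  dy/dx = -(∂F/∂x)/(∂F/∂y) = -(x/8)/(-2y/49) = 49x/(16y)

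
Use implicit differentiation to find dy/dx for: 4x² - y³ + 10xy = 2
Take d/dx of both sides. Since y is implicitly a function of x, the chain rule attaches a y' = dy/dx factor whenever we differentiate through y.

Set F(x, y) = (left side) − (right side), so the curve is F = 0. Differentiating each term of F:
  d/dx[4x^2] = 8x
  d/dx[10xy] = 10x·y' + 10y
  d/dx[-y^3] = -3y^2·y'
  d/dx[-2] = 0

Collecting, the y'-free part is the partial derivative in x and the y' coefficient is the partial derivative in y:
  ∂F/∂x = 8x + 10y
  ∂F/∂y = 10x - 3y^2

so d/dx[F(x, y(x))] = ∂F/∂x + (∂F/∂y)·y' = 0. Rearranging,
  dy/dx = -(∂F/∂x)/(∂F/∂y) = -(8x + 10y)/(10x - 3y^2) = 2(-4x - 5y)/(10x - 3y^2)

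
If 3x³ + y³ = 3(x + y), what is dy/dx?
Differentiate the relation implicitly: treat y = y(x) and apply the chain rule, so every y-derivative picks up a y' = dy/dx factor.

With everything moved to the left-hand side, differentiate term by term:
  d/dx[3x^3] = 9x^2
  d/dx[-3x] = -3
  d/dx[y^3] = 3y^2·y'
  d/dx[-3y] = -3·y'

Separating the contributions that come from x directly and those that come through y:
  without y':      9x^2 - 3
  multiplying y':  3y^2 - 3

so (9x^2 - 3) + (3y^2 - 3)·y' = 0, and therefore
  dy/dx = -(9x^2 - 3)/(3y^2 - 3) = (1 - 3x^2)/(y^2 - 1)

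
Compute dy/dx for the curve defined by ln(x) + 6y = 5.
Differentiate the relation implicitly: treat y = y(x) and apply the chain rule, so every y-derivative picks up a y' = dy/dx factor.

With everything moved to the left-hand side, differentiate term by term:
  d/dx[6y] = 6·y'
  d/dx[ln(x)] = 1/x
  d/dx[-5] = 0

Separating the contributions that come from x directly and those that come through y:
  without y':      1/x
  multiplying y':  6

so (1/x) + (6)·y' = 0, and therefore
  dy/dx = -(1/x)/(6) = -1/(6x)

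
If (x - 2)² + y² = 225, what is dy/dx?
Differentiate the relation implicitly: treat y = y(x) and apply the chain rule, so every y-derivative picks up a y' = dy/dx factor.

With everything moved to the left-hand side, differentiate term by term:
  d/dx[y^2] = 2y·y'
  d/dx[(x - 2)^2] = 2x - 4
  d/dx[-225] = 0

Separating the contributions that come from x directly and those that come through y:
  without y':      2x - 4
  multiplying y':  2y

so (2x - 4) + (2y)·y' = 0, and therefore
  dy/dx = -(2x - 4)/(2y) = (2 - x)/y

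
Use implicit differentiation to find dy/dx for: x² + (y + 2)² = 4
Apply d/dx to both sides, remembering that y depends on x. Each occurrence of y therefore brings in a y' = dy/dx via the chain rule.

With F(x, y) equal to the left-hand side minus the right, differentiate F term by term:
  d/dx[x^2] = 2x
  d/dx[(y + 2)^2] = 2·y'(y + 2)
  d/dx[-4] = 0
Adding these up, d/dx[F] = 0 becomes
  (2x) + (2y + 4)·y' = 0,
so isolating y',
  dy/dx = -(2x)/(2y + 4) = -x/(y + 2)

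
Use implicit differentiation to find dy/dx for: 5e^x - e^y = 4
Apply d/dx to both sides, remembering that y depends on x. Each occurrence of y therefore brings in a y' = dy/dx via the chain rule.

With F(x, y) equal to the left-hand side minus the right, differentiate F term by term:
  d/dx[5e^(x)] = 5e^(x)
  d/dx[-e^(y)] = -y'·e^(y)
  d/dx[-4] = 0
Adding these up, d/dx[F] = 0 becomes
  (5e^(x)) + (-e^(y))·y' = 0,
so isolating y',
  dy/dx = -(5e^(x))/(-e^(y)) = 5e^(x - y)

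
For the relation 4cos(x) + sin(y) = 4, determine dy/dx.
Take d/dx of both sides. Since y is implicitly a function of x, the chain rule attaches a y' = dy/dx factor whenever we differentiate through y.

Set F(x, y) = (left side) − (right side), so the curve is F = 0. Differentiating each term of F:
  d/dx[sin(y)] = y'·cos(y)
  d/dx[4cos(x)] = -4sin(x)
  d/dx[-4] = 0

Collecting, the y'-free part is the partial derivative in x and the y' coefficient is the partial derivative in y:
  ∂F/∂x = -4sin(x)
  ∂F/∂y = cos(y)

so d/dx[F(x, y(x))] = ∂F/∂x + (∂F/∂y)·y' = 0. Rearranging,
  dy/dx = -(∂F/∂x)/(∂F/∂y) = -(-4sin(x))/(cos(y)) = 4sin(x)/cos(y)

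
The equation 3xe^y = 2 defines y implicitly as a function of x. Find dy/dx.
Differentiate both sides with respect to x, treating y as y(x). By the chain rule, any term containing y contributes a factor of y' = dy/dx when we differentiate it.

Move every term to one side and write the relation as F(x, y) = 0. Term by term,
  d/dx[3x·e^(y)] = 3x·y'·e^(y) + 3e^(y)
  d/dx[-2] = 0

The pieces without y' make up ∂F/∂x and the coefficient of y' is ∂F/∂y:
  ∂F/∂x = 3e^(y),
  ∂F/∂y = 3x·e^(y).

Since d/dx[F] = ∂F/∂x + (∂F/∂y)·y' = 0, solve for y':
  (∂F/∂y)·y' = -∂F/∂x
  dy/dx = -(∂F/∂x)/(∂F/∂y) = -(3e^(y))/(3x·e^(y)) = -1/x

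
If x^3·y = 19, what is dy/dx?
Apply d/dx to both sides, remembering that y depends on x. Each occurrence of y therefore brings in a y' = dy/dx via the chain rule.

With F(x, y) equal to the left-hand side minus the right, differentiate F term by term:
  d/dx[x^3y] = x^3·y' + 3x^2y
  d/dx[-19] = 0
Adding these up, d/dx[F] = 0 becomes
  (3x^2y) + (x^3)·y' = 0,
so isolating y',
  dy/dx = -(3x^2y)/(x^3) = -3y/x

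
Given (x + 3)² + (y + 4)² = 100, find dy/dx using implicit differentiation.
Differentiate both sides with respect to x, treating y as y(x). By the chain rule, any term containing y contributes a factor of y' = dy/dx when we differentiate it.

Move every term to one side and write the relation as F(x, y) = 0. Term by term,
  d/dx[(x + 3)^2] = 2x + 6
  d/dx[(y + 4)^2] = 2·y'(y + 4)
  d/dx[-100] = 0

The pieces without y' make up ∂F/∂x and the coefficient of y' is ∂F/∂y:
  ∂F/∂x = 2x + 6,
  ∂F/∂y = 2y + 8.

Since d/dx[F] = ∂F/∂x + (∂F/∂y)·y' = 0, solve for y':
  (∂F/∂y)·y' = -∂F/∂x
  dy/dx = -(∂F/∂x)/(∂F/∂y) = -(2x + 6)/(2y + 8) = (-x - 3)/(y + 4)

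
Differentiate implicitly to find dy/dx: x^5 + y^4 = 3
Differentiate the relation implicitly: treat y = y(x) and apply the chain rule, so every y-derivative picks up a y' = dy/dx factor.

With everything moved to the left-hand side, differentiate term by term:
  d/dx[x^5] = 5x^4
  d/dx[y^4] = 4y^3·y'
  d/dx[-3] = 0

Separating the contributions that come from x directly and those that come through y:
  without y':      5x^4
  multiplying y':  4y^3

so (5x^4) + (4y^3)·y' = 0, and therefore
  dy/dx = -(5x^4)/(4y^3) = -5x^4/(4y^3)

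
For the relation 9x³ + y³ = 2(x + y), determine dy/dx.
Differentiate the relation implicitly: treat y = y(x) and apply the chain rule, so every y-derivative picks up a y' = dy/dx factor.

With everything moved to the left-hand side, differentiate term by term:
  d/dx[9x^3] = 27x^2
  d/dx[-2x] = -2
  d/dx[y^3] = 3y^2·y'
  d/dx[-2y] = -2·y'

Separating the contributions that come from x directly and those that come through y:
  without y':      27x^2 - 2
  multiplying y':  3y^2 - 2

so (27x^2 - 2) + (3y^2 - 2)·y' = 0, and therefore
  dy/dx = -(27x^2 - 2)/(3y^2 - 2) = (2 - 27x^2)/(3y^2 - 2)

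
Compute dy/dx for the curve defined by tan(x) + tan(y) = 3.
Apply d/dx to both sides, remembering that y depends on x. Each occurrence of y therefore brings in a y' = dy/dx via the chain rule.

With F(x, y) equal to the left-hand side minus the right, differentiate F term by term:
  d/dx[tan(x)] = tan(x)^2 + 1
  d/dx[tan(y)] = y'(tan(y)^2 + 1)
  d/dx[-3] = 0
Adding these up, d/dx[F] = 0 becomes
  (tan(x)^2 + 1) + (tan(y)^2 + 1)·y' = 0,
so isolating y',
  dy/dx = -(tan(x)^2 + 1)/(tan(y)^2 + 1) = -cos(y)^2/cos(x)^2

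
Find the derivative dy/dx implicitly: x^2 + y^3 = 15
Differentiate both sides with respect to x, treating y as y(x). By the chain rule, any term containing y contributes a factor of y' = dy/dx when we differentiate it.

Move every term to one side and write the relation as F(x, y) = 0. Term by term,
  d/dx[x^2] = 2x
  d/dx[y^3] = 3y^2·y'
  d/dx[-15] = 0

The pieces without y' make up ∂F/∂x and the coefficient of y' is ∂F/∂y:
  ∂F/∂x = 2x,
  ∂F/∂y = 3y^2.

Since d/dx[F] = ∂F/∂x + (∂F/∂y)·y' = 0, solve for y':
  (∂F/∂y)·y' = -∂F/∂x
  dy/dx = -(∂F/∂x)/(∂F/∂y) = -(2x)/(3y^2) = -2x/(3y^2)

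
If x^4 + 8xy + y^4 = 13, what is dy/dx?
Take d/dx of both sides. Since y is implicitly a function of x, the chain rule attaches a y' = dy/dx factor whenever we differentiate through y.

Set F(x, y) = (left side) − (right side), so the curve is F = 0. Differentiating each term of F:
  d/dx[x^4] = 4x^3
  d/dx[8xy] = 8x·y' + 8y
  d/dx[y^4] = 4y^3·y'
  d/dx[-13] = 0

Collecting, the y'-free part is the partial derivative in x and the y' coefficient is the partial derivative in y:
  ∂F/∂x = 4x^3 + 8y
  ∂F/∂y = 8x + 4y^3

so d/dx[F(x, y(x))] = ∂F/∂x + (∂F/∂y)·y' = 0. Rearranging,
  dy/dx = -(∂F/∂x)/(∂F/∂y) = -(4x^3 + 8y)/(8x + 4y^3) = (-x^3 - 2y)/(2x + y^3)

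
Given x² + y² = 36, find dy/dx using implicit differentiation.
Differentiate both sides with respect to x, treating y as y(x). By the chain rule, any term containing y contributes a factor of y' = dy/dx when we differentiate it.

Move every term to one side and write the relation as F(x, y) = 0. Term by term,
  d/dx[x^2] = 2x
  d/dx[y^2] = 2y·y'
  d/dx[-36] = 0

The pieces without y' make up ∂F/∂x and the coefficient of y' is ∂F/∂y:
  ∂F/∂x = 2x,
  ∂F/∂y = 2y.

Since d/dx[F] = ∂F/∂x + (∂F/∂y)·y' = 0, solve for y':
  (∂F/∂y)·y' = -∂F/∂x
  dy/dx = -(∂F/∂x)/(∂F/∂y) = -(2x)/(2y) = -x/y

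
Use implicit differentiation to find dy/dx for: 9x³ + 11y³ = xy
Take d/dx of both sides. Since y is implicitly a function of x, the chain rule attaches a y' = dy/dx factor whenever we differentiate through y.

Set F(x, y) = (left side) − (right side), so the curve is F = 0. Differentiating each term of F:
  d/dx[9x^3] = 27x^2
  d/dx[-xy] = -x·y' - y
  d/dx[11y^3] = 33y^2·y'

Collecting, the y'-free part is the partial derivative in x and the y' coefficient is the partial derivative in y:
  ∂F/∂x = 27x^2 - y
  ∂F/∂y = -x + 33y^2

so d/dx[F(x, y(x))] = ∂F/∂x + (∂F/∂y)·y' = 0. Rearranging,
  dy/dx = -(∂F/∂x)/(∂F/∂y) = -(27x^2 - y)/(-x + 33y^2) = (27x^2 - y)/(x - 33y^2)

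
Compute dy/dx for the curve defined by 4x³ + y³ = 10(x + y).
Differentiate both sides with respect to x, treating y as y(x). By the chain rule, any term containing y contributes a factor of y' = dy/dx when we differentiate it.

Move every term to one side and write the relation as F(x, y) = 0. Term by term,
  d/dx[4x^3] = 12x^2
  d/dx[-10x] = -10
  d/dx[y^3] = 3y^2·y'
  d/dx[-10y] = -10·y'

The pieces without y' make up ∂F/∂x and the coefficient of y' is ∂F/∂y:
  ∂F/∂x = 12x^2 - 10,
  ∂F/∂y = 3y^2 - 10.

Since d/dx[F] = ∂F/∂x + (∂F/∂y)·y' = 0, solve for y':
  (∂F/∂y)·y' = -∂F/∂x
  dy/dx = -(∂F/∂x)/(∂F/∂y) = -(12x^2 - 10)/(3y^2 - 10) = 2(5 - 6x^2)/(3y^2 - 10)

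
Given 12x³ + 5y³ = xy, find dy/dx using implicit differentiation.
Apply d/dx to both sides, remembering that y depends on x. Each occurrence of y therefore brings in a y' = dy/dx via the chain rule.

With F(x, y) equal to the left-hand side minus the right, differentiate F term by term:
  d/dx[12x^3] = 36x^2
  d/dx[-xy] = -x·y' - y
  d/dx[5y^3] = 15y^2·y'
Adding these up, d/dx[F] = 0 becomes
  (36x^2 - y) + (-x + 15y^2)·y' = 0,
so isolating y',
  dy/dx = -(36x^2 - y)/(-x + 15y^2) = (36x^2 - y)/(x - 15y^2)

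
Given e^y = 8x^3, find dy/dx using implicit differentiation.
Apply d/dx to both sides, remembering that y depends on x. Each occurrence of y therefore brings in a y' = dy/dx via the chain rule.

With F(x, y) equal to the left-hand side minus the right, differentiate F term by term:
  d/dx[-8x^3] = -24x^2
  d/dx[e^(y)] = y'·e^(y)
Adding these up, d/dx[F] = 0 becomes
  (-24x^2) + (e^(y))·y' = 0,
so isolating y',
  dy/dx = -(-24x^2)/(e^(y)) = 24x^2e^(-y)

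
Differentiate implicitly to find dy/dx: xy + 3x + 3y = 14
Differentiate the relation implicitly: treat y = y(x) and apply the chain rule, so every y-derivative picks up a y' = dy/dx factor.

With everything moved to the left-hand side, differentiate term by term:
  d/dx[xy] = x·y' + y
  d/dx[3x] = 3
  d/dx[3y] = 3·y'
  d/dx[-14] = 0

Separating the contributions that come from x directly and those that come through y:
  without y':      y + 3
  multiplying y':  x + 3

so (y + 3) + (x + 3)·y' = 0, and therefore
  dy/dx = -(y + 3)/(x + 3) = (-y - 3)/(x + 3)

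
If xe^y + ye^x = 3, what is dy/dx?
Apply d/dx to both sides, remembering that y depends on x. Each occurrence of y therefore brings in a y' = dy/dx via the chain rule.

With F(x, y) equal to the left-hand side minus the right, differentiate F term by term:
  d/dx[x·e^(y)] = x·y'·e^(y) + e^(y)
  d/dx[y·e^(x)] = y·e^(x) + y'·e^(x)
  d/dx[-3] = 0
Adding these up, d/dx[F] = 0 becomes
  (y·e^(x) + e^(y)) + (x·e^(y) + e^(x))·y' = 0,
so isolating y',
  dy/dx = -(y·e^(x) + e^(y))/(x·e^(y) + e^(x)) = (-y·e^(x) - e^(y))/(x·e^(y) + e^(x))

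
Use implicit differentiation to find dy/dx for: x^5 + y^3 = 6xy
Differentiate both sides with respect to x, treating y as y(x). By the chain rule, any term containing y contributes a factor of y' = dy/dx when we differentiate it.

Move every term to one side and write the relation as F(x, y) = 0. Term by term,
  d/dx[x^5] = 5x^4
  d/dx[-6xy] = -6x·y' - 6y
  d/dx[y^3] = 3y^2·y'

The pieces without y' make up ∂F/∂x and the coefficient of y' is ∂F/∂y:
  ∂F/∂x = 5x^4 - 6y,
  ∂F/∂y = -6x + 3y^2.

Since d/dx[F] = ∂F/∂x + (∂F/∂y)·y' = 0, solve for y':
  (∂F/∂y)·y' = -∂F/∂x
  dy/dx = -(∂F/∂x)/(∂F/∂y) = -(5x^4 - 6y)/(-6x + 3y^2) = (5x^4 - 6y)/(3(2x - y^2))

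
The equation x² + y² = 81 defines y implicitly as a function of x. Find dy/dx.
Take d/dx of both sides. Since y is implicitly a function of x, the chain rule attaches a y' = dy/dx factor whenever we differentiate through y.

Set F(x, y) = (left side) − (right side), so the curve is F = 0. Differentiating each term of F:
  d/dx[x^2] = 2x
  d/dx[y^2] = 2y·y'
  d/dx[-81] = 0

Collecting, the y'-free part is the partial derivative in x and the y' coefficient is the partial derivative in y:
  ∂F/∂x = 2x
  ∂F/∂y = 2y

so d/dx[F(x, y(x))] = ∂F/∂x + (∂F/∂y)·y' = 0. Rearranging,
  dy/dx = -(∂F/∂x)/(∂F/∂y) = -(2x)/(2y) = -x/y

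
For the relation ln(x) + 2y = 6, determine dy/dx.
Differentiate both sides with respect to x, treating y as y(x). By the chain rule, any term containing y contributes a factor of y' = dy/dx when we differentiate it.

Move every term to one side and write the relation as F(x, y) = 0. Term by term,
  d/dx[2y] = 2·y'
  d/dx[ln(x)] = 1/x
  d/dx[-6] = 0

The pieces without y' make up ∂F/∂x and the coefficient of y' is ∂F/∂y:
  ∂F/∂x = 1/x,
  ∂F/∂y = 2.

Since d/dx[F] = ∂F/∂x + (∂F/∂y)·y' = 0, solve for y':
  (∂F/∂y)·y' = -∂F/∂x
  dy/dx = -(∂F/∂x)/(∂F/∂y) = -(1/x)/(2) = -1/(2x)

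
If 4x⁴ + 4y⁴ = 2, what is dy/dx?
Differentiate the relation implicitly: treat y = y(x) and apply the chain rule, so every y-derivative picks up a y' = dy/dx factor.

With everything moved to the left-hand side, differentiate term by term:
  d/dx[4x^4] = 16x^3
  d/dx[4y^4] = 16y^3·y'
  d/dx[-2] = 0

Separating the contributions that come from x directly and those that come through y:
  without y':      16x^3
  multiplying y':  16y^3

so (16x^3) + (16y^3)·y' = 0, and therefore
  dy/dx = -(16x^3)/(16y^3) = -x^3/y^3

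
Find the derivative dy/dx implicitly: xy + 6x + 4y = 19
Differentiate both sides with respect to x, treating y as y(x). By the chain rule, any term containing y contributes a factor of y' = dy/dx when we differentiate it.

Move every term to one side and write the relation as F(x, y) = 0. Term by term,
  d/dx[xy] = x·y' + y
  d/dx[6x] = 6
  d/dx[4y] = 4·y'
  d/dx[-19] = 0

The pieces without y' make up ∂F/∂x and the coefficient of y' is ∂F/∂y:
  ∂F/∂x = y + 6,
  ∂F/∂y = x + 4.

Since d/dx[F] = ∂F/∂x + (∂F/∂y)·y' = 0, solve for y':
  (∂F/∂y)·y' = -∂F/∂x
  dy/dx = -(∂F/∂x)/(∂F/∂y) = -(y + 6)/(x + 4) = (-y - 6)/(x + 4)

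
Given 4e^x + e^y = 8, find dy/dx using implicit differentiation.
Differentiate the relation implicitly: treat y = y(x) and apply the chain rule, so every y-derivative picks up a y' = dy/dx factor.

With everything moved to the left-hand side, differentiate term by term:
  d/dx[4e^(x)] = 4e^(x)
  d/dx[e^(y)] = y'·e^(y)
  d/dx[-8] = 0

Separating the contributions that come from x directly and those that come through y:
  without y':      4e^(x)
  multiplying y':  e^(y)

so (4e^(x)) + (e^(y))·y' = 0, and therefore
  dy/dx = -(4e^(x))/(e^(y)) = -4e^(x - y)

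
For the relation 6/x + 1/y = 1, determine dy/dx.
Take d/dx of both sides. Since y is implicitly a function of x, the chain rule attaches a y' = dy/dx factor whenever we differentiate through y.

Set F(x, y) = (left side) − (right side), so the curve is F = 0. Differentiating each term of F:
  d/dx[1/y] = -y'/y^2
  d/dx[6/x] = -6/x^2
  d/dx[-1] = 0

Collecting, the y'-free part is the partial derivative in x and the y' coefficient is the partial derivative in y:
  ∂F/∂x = -6/x^2
  ∂F/∂y = -1/y^2

so d/dx[F(x, y(x))] = ∂F/∂x + (∂F/∂y)·y' = 0. Rearranging,
  dy/dx = -(∂F/∂x)/(∂F/∂y) = -(-6/x^2)/(-1/y^2) = -6y^2/x^2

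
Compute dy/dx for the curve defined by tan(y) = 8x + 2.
Apply d/dx to both sides, remembering that y depends on x. Each occurrence of y therefore brings in a y' = dy/dx via the chain rule.

With F(x, y) equal to the left-hand side minus the right, differentiate F term by term:
  d/dx[-8x] = -8
  d/dx[tan(y)] = y'(tan(y)^2 + 1)
  d/dx[-2] = 0
Adding these up, d/dx[F] = 0 becomes
  (-8) + (tan(y)^2 + 1)·y' = 0,
so isolating y',
  dy/dx = -(-8)/(tan(y)^2 + 1) = 8cos(y)^2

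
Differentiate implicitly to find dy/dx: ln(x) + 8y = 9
Apply d/dx to both sides, remembering that y depends on x. Each occurrence of y therefore brings in a y' = dy/dx via the chain rule.

With F(x, y) equal to the left-hand side minus the right, differentiate F term by term:
  d/dx[8y] = 8·y'
  d/dx[ln(x)] = 1/x
  d/dx[-9] = 0
Adding these up, d/dx[F] = 0 becomes
  (1/x) + (8)·y' = 0,
so isolating y',
  dy/dx = -(1/x)/(8) = -1/(8x)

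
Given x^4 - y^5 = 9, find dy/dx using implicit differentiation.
Take d/dx of both sides. Since y is implicitly a function of x, the chain rule attaches a y' = dy/dx factor whenever we differentiate through y.

Set F(x, y) = (left side) − (right side), so the curve is F = 0. Differentiating each term of F:
  d/dx[x^4] = 4x^3
  d/dx[-y^5] = -5y^4·y'
  d/dx[-9] = 0

Collecting, the y'-free part is the partial derivative in x and the y' coefficient is the partial derivative in y:
  ∂F/∂x = 4x^3
  ∂F/∂y = -5y^4

so d/dx[F(x, y(x))] = ∂F/∂x + (∂F/∂y)·y' = 0. Rearranging,
  dy/dx = -(∂F/∂x)/(∂F/∂y) = -(4x^3)/(-5y^4) = 4x^3/(5y^4)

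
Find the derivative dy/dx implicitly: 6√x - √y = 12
Differentiate the relation implicitly: treat y = y(x) and apply the chain rule, so every y-derivative picks up a y' = dy/dx factor.

With everything moved to the left-hand side, differentiate term by term:
  d/dx[6√(x)] = 3/√(x)
  d/dx[-√(y)] = -y'/(2√(y))
  d/dx[-12] = 0

Separating the contributions that come from x directly and those that come through y:
  without y':      3/√(x)
  multiplying y':  -1/(2√(y))

so (3/√(x)) + (-1/(2√(y)))·y' = 0, and therefore
  dy/dx = -(3/√(x))/(-1/(2√(y))) = 6√(y)/√(x)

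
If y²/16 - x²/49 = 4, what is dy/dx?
Apply d/dx to both sides, remembering that y depends on x. Each occurrence of y therefore brings in a y' = dy/dx via the chain rule.

With F(x, y) equal to the left-hand side minus the right, differentiate F term by term:
  d/dx[-x^2/49] = -2x/49
  d/dx[y^2/16] = y·y'/8
  d/dx[-4] = 0
Adding these up, d/dx[F] = 0 becomes
  (-2x/49) + (y/8)·y' = 0,
so isolating y',
  dy/dx = -(-2x/49)/(y/8) = 16x/(49y)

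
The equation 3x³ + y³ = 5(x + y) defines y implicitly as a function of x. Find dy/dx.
Take d/dx of both sides. Since y is implicitly a function of x, the chain rule attaches a y' = dy/dx factor whenever we differentiate through y.

Set F(x, y) = (left side) − (right side), so the curve is F = 0. Differentiating each term of F:
  d/dx[3x^3] = 9x^2
  d/dx[-5x] = -5
  d/dx[y^3] = 3y^2·y'
  d/dx[-5y] = -5·y'

Collecting, the y'-free part is the partial derivative in x and the y' coefficient is the partial derivative in y:
  ∂F/∂x = 9x^2 - 5
  ∂F/∂y = 3y^2 - 5

so d/dx[F(x, y(x))] = ∂F/∂x + (∂F/∂y)·y' = 0. Rearranging,
  dy/dx = -(∂F/∂x)/(∂F/∂y) = -(9x^2 - 5)/(3y^2 - 5) = (5 - 9x^2)/(3y^2 - 5)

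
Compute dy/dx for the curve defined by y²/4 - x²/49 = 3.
Take d/dx of both sides. Since y is implicitly a function of x, the chain rule attaches a y' = dy/dx factor whenever we differentiate through y.

Set F(x, y) = (left side) − (right side), so the curve is F = 0. Differentiating each term of F:
  d/dx[-x^2/49] = -2x/49
  d/dx[y^2/4] = y·y'/2
  d/dx[-3] = 0

Collecting, the y'-free part is the partial derivative in x and the y' coefficient is the partial derivative in y:
  ∂F/∂x = -2x/49
  ∂F/∂y = y/2

so d/dx[F(x, y(x))] = ∂F/∂x + (∂F/∂y)·y' = 0. Rearranging,
  dy/dx = -(∂F/∂x)/(∂F/∂y) = -(-2x/49)/(y/2) = 4x/(49y)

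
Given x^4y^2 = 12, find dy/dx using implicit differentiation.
Differentiate the relation implicitly: treat y = y(x) and apply the chain rule, so every y-derivative picks up a y' = dy/dx factor.

With everything moved to the left-hand side, differentiate term by term:
  d/dx[x^4y^2] = 2x^4y·y' + 4x^3y^2
  d/dx[-12] = 0

Separating the contributions that come from x directly and those that come through y:
  without y':      4x^3y^2
  multiplying y':  2x^4y

so (4x^3y^2) + (2x^4y)·y' = 0, and therefore
  dy/dx = -(4x^3y^2)/(2x^4y) = -2y/x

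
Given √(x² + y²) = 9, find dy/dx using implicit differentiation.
Take d/dx of both sides. Since y is implicitly a function of x, the chain rule attaches a y' = dy/dx factor whenever we differentiate through y.

Set F(x, y) = (left side) − (right side), so the curve is F = 0. Differentiating each term of F:
  d/dx[√(x^2 + y^2)] = (x + y·y')/√(x^2 + y^2)
  d/dx[-9] = 0

Collecting, the y'-free part is the partial derivative in x and the y' coefficient is the partial derivative in y:
  ∂F/∂x = x/√(x^2 + y^2)
  ∂F/∂y = y/√(x^2 + y^2)

so d/dx[F(x, y(x))] = ∂F/∂x + (∂F/∂y)·y' = 0. Rearranging,
  dy/dx = -(∂F/∂x)/(∂F/∂y) = -(x/√(x^2 + y^2))/(y/√(x^2 + y^2)) = -x/y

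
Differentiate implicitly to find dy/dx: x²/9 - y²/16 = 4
Differentiate the relation implicitly: treat y = y(x) and apply the chain rule, so every y-derivative picks up a y' = dy/dx factor.

With everything moved to the left-hand side, differentiate term by term:
  d/dx[x^2/9] = 2x/9
  d/dx[-y^2/16] = -y·y'/8
  d/dx[-4] = 0

Separating the contributions that come from x directly and those that come through y:
  without y':      2x/9
  multiplying y':  -y/8

so (2x/9) + (-y/8)·y' = 0, and therefore
  dy/dx = -(2x/9)/(-y/8) = 16x/(9y)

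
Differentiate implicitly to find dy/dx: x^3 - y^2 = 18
Differentiate the relation implicitly: treat y = y(x) and apply the chain rule, so every y-derivative picks up a y' = dy/dx factor.

With everything moved to the left-hand side, differentiate term by term:
  d/dx[x^3] = 3x^2
  d/dx[-y^2] = -2y·y'
  d/dx[-18] = 0

Separating the contributions that come from x directly and those that come through y:
  without y':      3x^2
  multiplying y':  -2y

so (3x^2) + (-2y)·y' = 0, and therefore
  dy/dx = -(3x^2)/(-2y) = 3x^2/(2y)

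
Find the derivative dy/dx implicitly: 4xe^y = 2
Take d/dx of both sides. Since y is implicitly a function of x, the chain rule attaches a y' = dy/dx factor whenever we differentiate through y.

Set F(x, y) = (left side) − (right side), so the curve is F = 0. Differentiating each term of F:
  d/dx[4x·e^(y)] = 4x·y'·e^(y) + 4e^(y)
  d/dx[-2] = 0

Collecting, the y'-free part is the partial derivative in x and the y' coefficient is the partial derivative in y:
  ∂F/∂x = 4e^(y)
  ∂F/∂y = 4x·e^(y)

so d/dx[F(x, y(x))] = ∂F/∂x + (∂F/∂y)·y' = 0. Rearranging,
  dy/dx = -(∂F/∂x)/(∂F/∂y) = -(4e^(y))/(4x·e^(y)) = -1/x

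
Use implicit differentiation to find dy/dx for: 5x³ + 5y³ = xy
Apply d/dx to both sides, remembering that y depends on x. Each occurrence of y therefore brings in a y' = dy/dx via the chain rule.

With F(x, y) equal to the left-hand side minus the right, differentiate F term by term:
  d/dx[5x^3] = 15x^2
  d/dx[-xy] = -x·y' - y
  d/dx[5y^3] = 15y^2·y'
Adding these up, d/dx[F] = 0 becomes
  (15x^2 - y) + (-x + 15y^2)·y' = 0,
so isolating y',
  dy/dx = -(15x^2 - y)/(-x + 15y^2) = (15x^2 - y)/(x - 15y^2)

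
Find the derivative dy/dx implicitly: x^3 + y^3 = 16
Take d/dx of both sides. Since y is implicitly a function of x, the chain rule attaches a y' = dy/dx factor whenever we differentiate through y.

Set F(x, y) = (left side) − (right side), so the curve is F = 0. Differentiating each term of F:
  d/dx[x^3] = 3x^2
  d/dx[y^3] = 3y^2·y'
  d/dx[-16] = 0

Collecting, the y'-free part is the partial derivative in x and the y' coefficient is the partial derivative in y:
  ∂F/∂x = 3x^2
  ∂F/∂y = 3y^2

so d/dx[F(x, y(x))] = ∂F/∂x + (∂F/∂y)·y' = 0. Rearranging,
  dy/dx = -(∂F/∂x)/(∂F/∂y) = -(3x^2)/(3y^2) = -x^2/y^2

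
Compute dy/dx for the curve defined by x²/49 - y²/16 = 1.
Apply d/dx to both sides, remembering that y depends on x. Each occurrence of y therefore brings in a y' = dy/dx via the chain rule.

With F(x, y) equal to the left-hand side minus the right, differentiate F term by term:
  d/dx[x^2/49] = 2x/49
  d/dx[-y^2/16] = -y·y'/8
  d/dx[-1] = 0
Adding these up, d/dx[F] = 0 becomes
  (2x/49) + (-y/8)·y' = 0,
so isolating y',
  dy/dx = -(2x/49)/(-y/8) = 16x/(49y)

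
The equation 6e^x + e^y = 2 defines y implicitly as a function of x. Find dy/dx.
Differentiate the relation implicitly: treat y = y(x) and apply the chain rule, so every y-derivative picks up a y' = dy/dx factor.

With everything moved to the left-hand side, differentiate term by term:
  d/dx[6e^(x)] = 6e^(x)
  d/dx[e^(y)] = y'·e^(y)
  d/dx[-2] = 0

Separating the contributions that come from x directly and those that come through y:
  without y':      6e^(x)
  multiplying y':  e^(y)

so (6e^(x)) + (e^(y))·y' = 0, and therefore
  dy/dx = -(6e^(x))/(e^(y)) = -6e^(x - y)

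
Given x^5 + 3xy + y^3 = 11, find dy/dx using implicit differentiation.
Differentiate the relation implicitly: treat y = y(x) and apply the chain rule, so every y-derivative picks up a y' = dy/dx factor.

With everything moved to the left-hand side, differentiate term by term:
  d/dx[x^5] = 5x^4
  d/dx[3xy] = 3x·y' + 3y
  d/dx[y^3] = 3y^2·y'
  d/dx[-11] = 0

Separating the contributions that come from x directly and those that come through y:
  without y':      5x^4 + 3y
  multiplying y':  3x + 3y^2

so (5x^4 + 3y) + (3x + 3y^2)·y' = 0, and therefore
  dy/dx = -(5x^4 + 3y)/(3x + 3y^2) = (-5x^4/3 - y)/(x + y^2)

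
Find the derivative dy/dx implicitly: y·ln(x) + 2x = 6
Differentiate the relation implicitly: treat y = y(x) and apply the chain rule, so every y-derivative picks up a y' = dy/dx factor.

With everything moved to the left-hand side, differentiate term by term:
  d/dx[2x] = 2
  d/dx[y·ln(x)] = y'·ln(x) + y/x
  d/dx[-6] = 0

Separating the contributions that come from x directly and those that come through y:
  without y':      2 + y/x
  multiplying y':  ln(x)

so (2 + y/x) + (ln(x))·y' = 0, and therefore
  dy/dx = -(2 + y/x)/(ln(x))
        = -((2x + y)/x)/(ln(x)) = (-2x - y)/(x·ln(x))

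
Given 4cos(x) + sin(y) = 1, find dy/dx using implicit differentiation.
Apply d/dx to both sides, remembering that y depends on x. Each occurrence of y therefore brings in a y' = dy/dx via the chain rule.

With F(x, y) equal to the left-hand side minus the right, differentiate F term by term:
  d/dx[sin(y)] = y'·cos(y)
  d/dx[4cos(x)] = -4sin(x)
  d/dx[-1] = 0
Adding these up, d/dx[F] = 0 becomes
  (-4sin(x)) + (cos(y))·y' = 0,
so isolating y',
  dy/dx = -(-4sin(x))/(cos(y)) = 4sin(x)/cos(y)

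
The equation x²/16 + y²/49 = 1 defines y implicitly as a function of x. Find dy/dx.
Differentiate the relation implicitly: treat y = y(x) and apply the chain rule, so every y-derivative picks up a y' = dy/dx factor.

With everything moved to the left-hand side, differentiate term by term:
  d/dx[x^2/16] = x/8
  d/dx[y^2/49] = 2y·y'/49
  d/dx[-1] = 0

Separating the contributions that come from x directly and those that come through y:
  without y':      x/8
  multiplying y':  2y/49

so (x/8) + (2y/49)·y' = 0, and therefore
  dy/dx = -(x/8)/(2y/49) = -49x/(16y)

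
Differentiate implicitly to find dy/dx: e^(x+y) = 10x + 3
Differentiate both sides with respect to x, treating y as y(x). By the chain rule, any term containing y contributes a factor of y' = dy/dx when we differentiate it.

Move every term to one side and write the relation as F(x, y) = 0. Term by term,
  d/dx[-10x] = -10
  d/dx[e^(x + y)] = (y' + 1)·e^(x + y)
  d/dx[-3] = 0

The pieces without y' make up ∂F/∂x and the coefficient of y' is ∂F/∂y:
  ∂F/∂x = e^(x + y) - 10,
  ∂F/∂y = e^(x + y).

Since d/dx[F] = ∂F/∂x + (∂F/∂y)·y' = 0, solve for y':
  (∂F/∂y)·y' = -∂F/∂x
  dy/dx = -(∂F/∂x)/(∂F/∂y) = -(e^(x + y) - 10)/(e^(x + y)) = 10e^(-x - y) - 1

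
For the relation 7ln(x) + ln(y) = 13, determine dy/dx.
Differentiate both sides with respect to x, treating y as y(x). By the chain rule, any term containing y contributes a factor of y' = dy/dx when we differentiate it.

Move every term to one side and write the relation as F(x, y) = 0. Term by term,
  d/dx[7ln(x)] = 7/x
  d/dx[ln(y)] = y'/y
  d/dx[-13] = 0

The pieces without y' make up ∂F/∂x and the coefficient of y' is ∂F/∂y:
  ∂F/∂x = 7/x,
  ∂F/∂y = 1/y.

Since d/dx[F] = ∂F/∂x + (∂F/∂y)·y' = 0, solve for y':
  (∂F/∂y)·y' = -∂F/∂x
  dy/dx = -(∂F/∂x)/(∂F/∂y) = -(7/x)/(1/y) = -7y/x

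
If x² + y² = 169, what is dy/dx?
Take d/dx of both sides. Since y is implicitly a function of x, the chain rule attaches a y' = dy/dx factor whenever we differentiate through y.

Set F(x, y) = (left side) − (right side), so the curve is F = 0. Differentiating each term of F:
  d/dx[x^2] = 2x
  d/dx[y^2] = 2y·y'
  d/dx[-169] = 0

Collecting, the y'-free part is the partial derivative in x and the y' coefficient is the partial derivative in y:
  ∂F/∂x = 2x
  ∂F/∂y = 2y

so d/dx[F(x, y(x))] = ∂F/∂x + (∂F/∂y)·y' = 0. Rearranging,
  dy/dx = -(∂F/∂x)/(∂F/∂y) = -(2x)/(2y) = -x/y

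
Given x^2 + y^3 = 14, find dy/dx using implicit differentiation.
Differentiate both sides with respect to x, treating y as y(x). By the chain rule, any term containing y contributes a factor of y' = dy/dx when we differentiate it.

Move every term to one side and write the relation as F(x, y) = 0. Term by term,
  d/dx[x^2] = 2x
  d/dx[y^3] = 3y^2·y'
  d/dx[-14] = 0

The pieces without y' make up ∂F/∂x and the coefficient of y' is ∂F/∂y:
  ∂F/∂x = 2x,
  ∂F/∂y = 3y^2.

Since d/dx[F] = ∂F/∂x + (∂F/∂y)·y' = 0, solve for y':
  (∂F/∂y)·y' = -∂F/∂x
  dy/dx = -(∂F/∂x)/(∂F/∂y) = -(2x)/(3y^2) = -2x/(3y^2)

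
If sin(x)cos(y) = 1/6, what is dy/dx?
Take d/dx of both sides. Since y is implicitly a function of x, the chain rule attaches a y' = dy/dx factor whenever we differentiate through y.

Set F(x, y) = (left side) − (right side), so the curve is F = 0. Differentiating each term of F:
  d/dx[sin(x)·cos(y)] = -y'·sin(x)·sin(y) + cos(x)·cos(y)
  d/dx[-1/6] = 0

Collecting, the y'-free part is the partial derivative in x and the y' coefficient is the partial derivative in y:
  ∂F/∂x = cos(x)·cos(y)
  ∂F/∂y = -sin(x)·sin(y)

so d/dx[F(x, y(x))] = ∂F/∂x + (∂F/∂y)·y' = 0. Rearranging,
  dy/dx = -(∂F/∂x)/(∂F/∂y) = -(cos(x)·cos(y))/(-sin(x)·sin(y)) = 1/(tan(x)·tan(y))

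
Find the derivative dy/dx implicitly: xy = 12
Take d/dx of both sides. Since y is implicitly a function of x, the chain rule attaches a y' = dy/dx factor whenever we differentiate through y.

Set F(x, y) = (left side) − (right side), so the curve is F = 0. Differentiating each term of F:
  d/dx[xy] = x·y' + y
  d/dx[-12] = 0

Collecting, the y'-free part is the partial derivative in x and the y' coefficient is the partial derivative in y:
  ∂F/∂x = y
  ∂F/∂y = x

so d/dx[F(x, y(x))] = ∂F/∂x + (∂F/∂y)·y' = 0. Rearranging,
  dy/dx = -(∂F/∂x)/(∂F/∂y) = -(y)/(x) = -y/x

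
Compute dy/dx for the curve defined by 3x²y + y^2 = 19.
Differentiate the relation implicitly: treat y = y(x) and apply the chain rule, so every y-derivative picks up a y' = dy/dx factor.

With everything moved to the left-hand side, differentiate term by term:
  d/dx[3x^2y] = 3x^2·y' + 6xy
  d/dx[y^2] = 2y·y'
  d/dx[-19] = 0

Separating the contributions that come from x directly and those that come through y:
  without y':      6xy
  multiplying y':  3x^2 + 2y

so (6xy) + (3x^2 + 2y)·y' = 0, and therefore
  dy/dx = -(6xy)/(3x^2 + 2y) = -6xy/(3x^2 + 2y)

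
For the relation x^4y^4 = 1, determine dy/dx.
Differentiate both sides with respect to x, treating y as y(x). By the chain rule, any term containing y contributes a factor of y' = dy/dx when we differentiate it.

Move every term to one side and write the relation as F(x, y) = 0. Term by term,
  d/dx[x^4y^4] = 4x^4y^3·y' + 4x^3y^4
  d/dx[-1] = 0

The pieces without y' make up ∂F/∂x and the coefficient of y' is ∂F/∂y:
  ∂F/∂x = 4x^3y^4,
  ∂F/∂y = 4x^4y^3.

Since d/dx[F] = ∂F/∂x + (∂F/∂y)·y' = 0, solve for y':
  (∂F/∂y)·y' = -∂F/∂x
  dy/dx = -(∂F/∂x)/(∂F/∂y) = -(4x^3y^4)/(4x^4y^3) = -y/x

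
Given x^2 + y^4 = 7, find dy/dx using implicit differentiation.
Differentiate the relation implicitly: treat y = y(x) and apply the chain rule, so every y-derivative picks up a y' = dy/dx factor.

With everything moved to the left-hand side, differentiate term by term:
  d/dx[x^2] = 2x
  d/dx[y^4] = 4y^3·y'
  d/dx[-7] = 0

Separating the contributions that come from x directly and those that come through y:
  without y':      2x
  multiplying y':  4y^3

so (2x) + (4y^3)·y' = 0, and therefore
  dy/dx = -(2x)/(4y^3) = -x/(2y^3)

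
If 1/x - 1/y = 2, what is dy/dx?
Take d/dx of both sides. Since y is implicitly a function of x, the chain rule attaches a y' = dy/dx factor whenever we differentiate through y.

Set F(x, y) = (left side) − (right side), so the curve is F = 0. Differentiating each term of F:
  d/dx[-1/y] = y'/y^2
  d/dx[1/x] = -1/x^2
  d/dx[-2] = 0

Collecting, the y'-free part is the partial derivative in x and the y' coefficient is the partial derivative in y:
  ∂F/∂x = -1/x^2
  ∂F/∂y = y^(-2)

so d/dx[F(x, y(x))] = ∂F/∂x + (∂F/∂y)·y' = 0. Rearranging,
  dy/dx = -(∂F/∂x)/(∂F/∂y) = -(-1/x^2)/(y^(-2)) = y^2/x^2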